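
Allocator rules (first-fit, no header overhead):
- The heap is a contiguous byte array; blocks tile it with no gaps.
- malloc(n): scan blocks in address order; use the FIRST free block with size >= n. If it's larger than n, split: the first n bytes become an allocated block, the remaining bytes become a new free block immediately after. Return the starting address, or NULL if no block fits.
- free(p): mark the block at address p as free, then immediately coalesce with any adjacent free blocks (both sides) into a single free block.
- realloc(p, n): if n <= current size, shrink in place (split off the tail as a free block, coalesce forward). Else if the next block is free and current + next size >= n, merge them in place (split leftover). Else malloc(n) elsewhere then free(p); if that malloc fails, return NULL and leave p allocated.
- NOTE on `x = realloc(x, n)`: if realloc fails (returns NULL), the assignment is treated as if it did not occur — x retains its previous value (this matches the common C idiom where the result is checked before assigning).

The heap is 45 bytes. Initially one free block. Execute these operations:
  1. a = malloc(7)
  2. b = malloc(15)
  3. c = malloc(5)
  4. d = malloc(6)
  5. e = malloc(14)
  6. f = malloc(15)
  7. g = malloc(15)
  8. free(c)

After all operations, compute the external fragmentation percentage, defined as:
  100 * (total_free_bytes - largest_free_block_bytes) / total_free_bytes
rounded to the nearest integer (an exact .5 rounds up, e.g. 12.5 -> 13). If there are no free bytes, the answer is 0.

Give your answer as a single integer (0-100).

Answer: 29

Derivation:
Op 1: a = malloc(7) -> a = 0; heap: [0-6 ALLOC][7-44 FREE]
Op 2: b = malloc(15) -> b = 7; heap: [0-6 ALLOC][7-21 ALLOC][22-44 FREE]
Op 3: c = malloc(5) -> c = 22; heap: [0-6 ALLOC][7-21 ALLOC][22-26 ALLOC][27-44 FREE]
Op 4: d = malloc(6) -> d = 27; heap: [0-6 ALLOC][7-21 ALLOC][22-26 ALLOC][27-32 ALLOC][33-44 FREE]
Op 5: e = malloc(14) -> e = NULL; heap: [0-6 ALLOC][7-21 ALLOC][22-26 ALLOC][27-32 ALLOC][33-44 FREE]
Op 6: f = malloc(15) -> f = NULL; heap: [0-6 ALLOC][7-21 ALLOC][22-26 ALLOC][27-32 ALLOC][33-44 FREE]
Op 7: g = malloc(15) -> g = NULL; heap: [0-6 ALLOC][7-21 ALLOC][22-26 ALLOC][27-32 ALLOC][33-44 FREE]
Op 8: free(c) -> (freed c); heap: [0-6 ALLOC][7-21 ALLOC][22-26 FREE][27-32 ALLOC][33-44 FREE]
Free blocks: [5 12] total_free=17 largest=12 -> 100*(17-12)/17 = 500/17 ≈ 29.412 -> rounds to 29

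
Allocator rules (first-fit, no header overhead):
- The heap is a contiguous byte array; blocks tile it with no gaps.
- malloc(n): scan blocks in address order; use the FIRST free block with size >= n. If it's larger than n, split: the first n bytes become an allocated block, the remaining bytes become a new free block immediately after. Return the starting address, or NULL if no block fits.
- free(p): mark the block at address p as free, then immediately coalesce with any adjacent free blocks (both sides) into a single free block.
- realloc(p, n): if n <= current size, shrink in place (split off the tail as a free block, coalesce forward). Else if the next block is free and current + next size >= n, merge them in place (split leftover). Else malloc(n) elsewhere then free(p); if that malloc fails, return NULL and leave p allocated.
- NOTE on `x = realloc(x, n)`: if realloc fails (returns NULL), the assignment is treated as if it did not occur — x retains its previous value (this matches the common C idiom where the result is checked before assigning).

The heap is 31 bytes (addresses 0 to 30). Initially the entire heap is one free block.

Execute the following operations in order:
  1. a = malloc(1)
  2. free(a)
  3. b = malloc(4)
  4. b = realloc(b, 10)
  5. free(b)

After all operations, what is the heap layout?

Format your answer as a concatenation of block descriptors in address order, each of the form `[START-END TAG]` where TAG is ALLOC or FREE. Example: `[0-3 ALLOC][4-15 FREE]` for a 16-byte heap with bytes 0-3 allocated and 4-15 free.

Answer: [0-30 FREE]

Derivation:
Op 1: a = malloc(1) -> a = 0; heap: [0-0 ALLOC][1-30 FREE]
Op 2: free(a) -> (freed a); heap: [0-30 FREE]
Op 3: b = malloc(4) -> b = 0; heap: [0-3 ALLOC][4-30 FREE]
Op 4: b = realloc(b, 10) -> b = 0; heap: [0-9 ALLOC][10-30 FREE]
Op 5: free(b) -> (freed b); heap: [0-30 FREE]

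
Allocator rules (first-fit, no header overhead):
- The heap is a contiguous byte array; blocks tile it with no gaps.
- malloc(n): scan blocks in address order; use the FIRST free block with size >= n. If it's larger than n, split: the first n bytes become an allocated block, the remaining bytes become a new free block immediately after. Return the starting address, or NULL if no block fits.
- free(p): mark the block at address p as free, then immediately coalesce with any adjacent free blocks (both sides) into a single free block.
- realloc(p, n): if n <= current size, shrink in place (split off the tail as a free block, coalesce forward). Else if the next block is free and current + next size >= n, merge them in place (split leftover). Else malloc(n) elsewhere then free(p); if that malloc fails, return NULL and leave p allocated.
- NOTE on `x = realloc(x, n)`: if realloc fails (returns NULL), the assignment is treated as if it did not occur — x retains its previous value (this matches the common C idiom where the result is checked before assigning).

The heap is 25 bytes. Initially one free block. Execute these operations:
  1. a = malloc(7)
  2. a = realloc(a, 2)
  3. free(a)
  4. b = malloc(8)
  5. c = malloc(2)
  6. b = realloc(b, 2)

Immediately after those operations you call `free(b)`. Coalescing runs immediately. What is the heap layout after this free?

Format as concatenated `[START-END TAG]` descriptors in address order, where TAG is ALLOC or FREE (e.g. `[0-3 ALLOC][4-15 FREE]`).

Answer: [0-7 FREE][8-9 ALLOC][10-24 FREE]

Derivation:
Op 1: a = malloc(7) -> a = 0; heap: [0-6 ALLOC][7-24 FREE]
Op 2: a = realloc(a, 2) -> a = 0; heap: [0-1 ALLOC][2-24 FREE]
Op 3: free(a) -> (freed a); heap: [0-24 FREE]
Op 4: b = malloc(8) -> b = 0; heap: [0-7 ALLOC][8-24 FREE]
Op 5: c = malloc(2) -> c = 8; heap: [0-7 ALLOC][8-9 ALLOC][10-24 FREE]
Op 6: b = realloc(b, 2) -> b = 0; heap: [0-1 ALLOC][2-7 FREE][8-9 ALLOC][10-24 FREE]
free(b): b = 0 -> block [0-1 ALLOC]; mark free, coalesce with adjacent free neighbors -> [0-7 FREE][8-9 ALLOC][10-24 FREE]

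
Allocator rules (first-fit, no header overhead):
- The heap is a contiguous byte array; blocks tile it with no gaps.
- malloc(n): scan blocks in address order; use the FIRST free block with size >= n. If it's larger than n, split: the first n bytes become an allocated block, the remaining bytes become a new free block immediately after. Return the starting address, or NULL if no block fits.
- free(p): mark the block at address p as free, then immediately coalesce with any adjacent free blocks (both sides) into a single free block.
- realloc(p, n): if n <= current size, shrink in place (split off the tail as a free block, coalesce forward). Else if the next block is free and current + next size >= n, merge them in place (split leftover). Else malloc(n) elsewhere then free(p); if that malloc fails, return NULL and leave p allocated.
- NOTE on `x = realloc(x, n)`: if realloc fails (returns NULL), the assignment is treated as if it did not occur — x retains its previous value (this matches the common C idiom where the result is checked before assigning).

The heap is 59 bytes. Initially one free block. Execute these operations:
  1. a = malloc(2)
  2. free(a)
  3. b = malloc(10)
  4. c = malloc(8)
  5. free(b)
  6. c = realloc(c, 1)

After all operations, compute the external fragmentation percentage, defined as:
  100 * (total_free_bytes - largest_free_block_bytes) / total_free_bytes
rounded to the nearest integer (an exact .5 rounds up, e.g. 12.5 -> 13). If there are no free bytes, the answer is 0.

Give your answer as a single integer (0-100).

Answer: 17

Derivation:
Op 1: a = malloc(2) -> a = 0; heap: [0-1 ALLOC][2-58 FREE]
Op 2: free(a) -> (freed a); heap: [0-58 FREE]
Op 3: b = malloc(10) -> b = 0; heap: [0-9 ALLOC][10-58 FREE]
Op 4: c = malloc(8) -> c = 10; heap: [0-9 ALLOC][10-17 ALLOC][18-58 FREE]
Op 5: free(b) -> (freed b); heap: [0-9 FREE][10-17 ALLOC][18-58 FREE]
Op 6: c = realloc(c, 1) -> c = 10; heap: [0-9 FREE][10-10 ALLOC][11-58 FREE]
Free blocks: [10 48] total_free=58 largest=48 -> 100*(58-48)/58 = 1000/58 ≈ 17.241 -> rounds to 17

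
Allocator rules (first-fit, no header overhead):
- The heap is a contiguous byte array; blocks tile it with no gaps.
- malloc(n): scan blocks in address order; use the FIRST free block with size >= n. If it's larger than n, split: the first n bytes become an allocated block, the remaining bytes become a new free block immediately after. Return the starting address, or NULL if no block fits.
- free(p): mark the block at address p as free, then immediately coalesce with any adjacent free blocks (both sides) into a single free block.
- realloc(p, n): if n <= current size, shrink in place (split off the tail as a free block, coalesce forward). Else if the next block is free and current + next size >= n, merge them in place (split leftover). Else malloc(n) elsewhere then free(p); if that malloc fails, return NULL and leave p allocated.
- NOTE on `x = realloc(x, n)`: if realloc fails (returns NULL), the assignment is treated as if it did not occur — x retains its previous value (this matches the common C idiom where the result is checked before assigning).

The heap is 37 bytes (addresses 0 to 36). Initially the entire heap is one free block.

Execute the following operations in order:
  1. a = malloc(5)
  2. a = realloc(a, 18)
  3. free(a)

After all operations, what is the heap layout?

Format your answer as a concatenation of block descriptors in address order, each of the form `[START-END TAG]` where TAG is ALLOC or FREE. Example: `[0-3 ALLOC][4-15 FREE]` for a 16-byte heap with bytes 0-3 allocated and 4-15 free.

Answer: [0-36 FREE]

Derivation:
Op 1: a = malloc(5) -> a = 0; heap: [0-4 ALLOC][5-36 FREE]
Op 2: a = realloc(a, 18) -> a = 0; heap: [0-17 ALLOC][18-36 FREE]
Op 3: free(a) -> (freed a); heap: [0-36 FREE]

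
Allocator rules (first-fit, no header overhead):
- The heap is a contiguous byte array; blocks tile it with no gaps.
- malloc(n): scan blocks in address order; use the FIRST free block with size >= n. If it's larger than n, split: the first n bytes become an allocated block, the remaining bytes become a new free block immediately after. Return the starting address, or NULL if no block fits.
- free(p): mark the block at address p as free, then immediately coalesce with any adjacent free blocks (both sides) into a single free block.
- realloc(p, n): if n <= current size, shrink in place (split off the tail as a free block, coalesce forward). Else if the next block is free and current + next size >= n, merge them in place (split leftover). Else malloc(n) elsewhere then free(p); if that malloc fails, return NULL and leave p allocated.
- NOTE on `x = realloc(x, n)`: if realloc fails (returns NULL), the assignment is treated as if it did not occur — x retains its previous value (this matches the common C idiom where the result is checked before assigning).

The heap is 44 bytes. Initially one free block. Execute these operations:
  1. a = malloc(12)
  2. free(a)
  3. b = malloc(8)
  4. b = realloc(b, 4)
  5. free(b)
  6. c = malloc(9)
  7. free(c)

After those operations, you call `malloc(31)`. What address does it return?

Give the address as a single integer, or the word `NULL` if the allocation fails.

Op 1: a = malloc(12) -> a = 0; heap: [0-11 ALLOC][12-43 FREE]
Op 2: free(a) -> (freed a); heap: [0-43 FREE]
Op 3: b = malloc(8) -> b = 0; heap: [0-7 ALLOC][8-43 FREE]
Op 4: b = realloc(b, 4) -> b = 0; heap: [0-3 ALLOC][4-43 FREE]
Op 5: free(b) -> (freed b); heap: [0-43 FREE]
Op 6: c = malloc(9) -> c = 0; heap: [0-8 ALLOC][9-43 FREE]
Op 7: free(c) -> (freed c); heap: [0-43 FREE]
malloc(31): first-fit scan over [0-43 FREE] -> 0

Answer: 0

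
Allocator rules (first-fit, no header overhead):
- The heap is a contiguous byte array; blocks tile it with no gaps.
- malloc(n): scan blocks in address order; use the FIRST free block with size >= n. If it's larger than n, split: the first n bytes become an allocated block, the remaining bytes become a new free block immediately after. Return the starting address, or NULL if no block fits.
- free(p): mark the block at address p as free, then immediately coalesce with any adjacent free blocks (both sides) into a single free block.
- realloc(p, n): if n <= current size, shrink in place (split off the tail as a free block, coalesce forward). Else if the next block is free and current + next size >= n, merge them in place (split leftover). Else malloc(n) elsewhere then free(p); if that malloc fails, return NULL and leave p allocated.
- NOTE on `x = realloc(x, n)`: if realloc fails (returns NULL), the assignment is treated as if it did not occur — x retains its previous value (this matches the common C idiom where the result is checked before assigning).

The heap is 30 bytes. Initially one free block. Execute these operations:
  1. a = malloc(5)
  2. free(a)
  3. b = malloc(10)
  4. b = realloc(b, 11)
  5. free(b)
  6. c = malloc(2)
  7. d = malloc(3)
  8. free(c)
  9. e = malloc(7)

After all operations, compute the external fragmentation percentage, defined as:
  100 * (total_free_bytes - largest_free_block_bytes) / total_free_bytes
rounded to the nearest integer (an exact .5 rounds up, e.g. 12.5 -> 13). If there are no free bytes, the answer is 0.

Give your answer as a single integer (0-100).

Op 1: a = malloc(5) -> a = 0; heap: [0-4 ALLOC][5-29 FREE]
Op 2: free(a) -> (freed a); heap: [0-29 FREE]
Op 3: b = malloc(10) -> b = 0; heap: [0-9 ALLOC][10-29 FREE]
Op 4: b = realloc(b, 11) -> b = 0; heap: [0-10 ALLOC][11-29 FREE]
Op 5: free(b) -> (freed b); heap: [0-29 FREE]
Op 6: c = malloc(2) -> c = 0; heap: [0-1 ALLOC][2-29 FREE]
Op 7: d = malloc(3) -> d = 2; heap: [0-1 ALLOC][2-4 ALLOC][5-29 FREE]
Op 8: free(c) -> (freed c); heap: [0-1 FREE][2-4 ALLOC][5-29 FREE]
Op 9: e = malloc(7) -> e = 5; heap: [0-1 FREE][2-4 ALLOC][5-11 ALLOC][12-29 FREE]
Free blocks: [2 18] total_free=20 largest=18 -> 100*(20-18)/20 = 200/20 = 10

Answer: 10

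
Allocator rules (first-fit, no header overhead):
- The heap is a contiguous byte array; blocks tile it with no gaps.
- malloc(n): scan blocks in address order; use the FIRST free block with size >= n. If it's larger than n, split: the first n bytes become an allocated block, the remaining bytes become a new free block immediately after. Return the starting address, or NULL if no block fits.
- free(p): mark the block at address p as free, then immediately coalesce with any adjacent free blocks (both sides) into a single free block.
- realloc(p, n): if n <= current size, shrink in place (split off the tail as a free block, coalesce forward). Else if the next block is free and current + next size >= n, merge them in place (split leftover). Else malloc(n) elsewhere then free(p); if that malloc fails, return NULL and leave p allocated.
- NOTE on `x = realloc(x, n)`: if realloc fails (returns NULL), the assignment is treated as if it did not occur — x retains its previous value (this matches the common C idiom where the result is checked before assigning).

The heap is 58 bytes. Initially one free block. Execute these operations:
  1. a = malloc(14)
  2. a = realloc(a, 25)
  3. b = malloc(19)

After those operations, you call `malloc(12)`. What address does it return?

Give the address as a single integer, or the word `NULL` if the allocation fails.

Answer: 44

Derivation:
Op 1: a = malloc(14) -> a = 0; heap: [0-13 ALLOC][14-57 FREE]
Op 2: a = realloc(a, 25) -> a = 0; heap: [0-24 ALLOC][25-57 FREE]
Op 3: b = malloc(19) -> b = 25; heap: [0-24 ALLOC][25-43 ALLOC][44-57 FREE]
malloc(12): first-fit scan over [0-24 ALLOC][25-43 ALLOC][44-57 FREE] -> 44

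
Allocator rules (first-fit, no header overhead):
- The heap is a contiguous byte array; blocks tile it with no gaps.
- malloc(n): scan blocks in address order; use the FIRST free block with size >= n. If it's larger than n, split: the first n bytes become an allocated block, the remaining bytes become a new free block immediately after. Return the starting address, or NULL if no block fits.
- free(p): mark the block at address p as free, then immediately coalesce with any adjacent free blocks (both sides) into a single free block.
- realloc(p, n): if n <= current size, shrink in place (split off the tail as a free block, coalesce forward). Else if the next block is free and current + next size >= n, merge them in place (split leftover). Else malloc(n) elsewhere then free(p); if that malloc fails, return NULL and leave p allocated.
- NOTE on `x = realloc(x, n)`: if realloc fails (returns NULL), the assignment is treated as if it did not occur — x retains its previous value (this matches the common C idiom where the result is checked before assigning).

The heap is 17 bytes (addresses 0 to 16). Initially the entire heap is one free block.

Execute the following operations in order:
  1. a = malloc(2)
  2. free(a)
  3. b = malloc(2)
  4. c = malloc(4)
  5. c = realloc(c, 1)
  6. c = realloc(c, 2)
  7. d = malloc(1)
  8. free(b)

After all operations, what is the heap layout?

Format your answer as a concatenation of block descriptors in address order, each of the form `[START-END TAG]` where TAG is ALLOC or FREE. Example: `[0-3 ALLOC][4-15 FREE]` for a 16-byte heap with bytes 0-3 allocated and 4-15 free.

Op 1: a = malloc(2) -> a = 0; heap: [0-1 ALLOC][2-16 FREE]
Op 2: free(a) -> (freed a); heap: [0-16 FREE]
Op 3: b = malloc(2) -> b = 0; heap: [0-1 ALLOC][2-16 FREE]
Op 4: c = malloc(4) -> c = 2; heap: [0-1 ALLOC][2-5 ALLOC][6-16 FREE]
Op 5: c = realloc(c, 1) -> c = 2; heap: [0-1 ALLOC][2-2 ALLOC][3-16 FREE]
Op 6: c = realloc(c, 2) -> c = 2; heap: [0-1 ALLOC][2-3 ALLOC][4-16 FREE]
Op 7: d = malloc(1) -> d = 4; heap: [0-1 ALLOC][2-3 ALLOC][4-4 ALLOC][5-16 FREE]
Op 8: free(b) -> (freed b); heap: [0-1 FREE][2-3 ALLOC][4-4 ALLOC][5-16 FREE]

Answer: [0-1 FREE][2-3 ALLOC][4-4 ALLOC][5-16 FREE]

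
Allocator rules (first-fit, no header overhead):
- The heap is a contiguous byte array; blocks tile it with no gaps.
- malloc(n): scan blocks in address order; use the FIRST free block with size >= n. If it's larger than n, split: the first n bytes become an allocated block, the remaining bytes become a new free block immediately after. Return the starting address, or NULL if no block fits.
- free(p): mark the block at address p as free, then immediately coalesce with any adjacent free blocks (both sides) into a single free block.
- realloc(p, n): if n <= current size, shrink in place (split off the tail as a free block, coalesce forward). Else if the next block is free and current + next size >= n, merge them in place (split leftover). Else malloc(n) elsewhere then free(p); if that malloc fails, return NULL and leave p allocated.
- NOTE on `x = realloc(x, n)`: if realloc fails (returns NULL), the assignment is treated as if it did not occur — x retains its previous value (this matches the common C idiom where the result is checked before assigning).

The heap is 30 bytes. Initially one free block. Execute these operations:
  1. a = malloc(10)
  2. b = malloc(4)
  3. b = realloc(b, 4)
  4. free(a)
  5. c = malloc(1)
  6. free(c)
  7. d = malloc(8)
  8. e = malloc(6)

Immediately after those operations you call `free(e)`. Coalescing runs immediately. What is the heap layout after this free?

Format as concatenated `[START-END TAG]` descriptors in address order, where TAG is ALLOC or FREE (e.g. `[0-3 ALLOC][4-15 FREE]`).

Answer: [0-7 ALLOC][8-9 FREE][10-13 ALLOC][14-29 FREE]

Derivation:
Op 1: a = malloc(10) -> a = 0; heap: [0-9 ALLOC][10-29 FREE]
Op 2: b = malloc(4) -> b = 10; heap: [0-9 ALLOC][10-13 ALLOC][14-29 FREE]
Op 3: b = realloc(b, 4) -> b = 10; heap: [0-9 ALLOC][10-13 ALLOC][14-29 FREE]
Op 4: free(a) -> (freed a); heap: [0-9 FREE][10-13 ALLOC][14-29 FREE]
Op 5: c = malloc(1) -> c = 0; heap: [0-0 ALLOC][1-9 FREE][10-13 ALLOC][14-29 FREE]
Op 6: free(c) -> (freed c); heap: [0-9 FREE][10-13 ALLOC][14-29 FREE]
Op 7: d = malloc(8) -> d = 0; heap: [0-7 ALLOC][8-9 FREE][10-13 ALLOC][14-29 FREE]
Op 8: e = malloc(6) -> e = 14; heap: [0-7 ALLOC][8-9 FREE][10-13 ALLOC][14-19 ALLOC][20-29 FREE]
free(e): e = 14 -> block [14-19 ALLOC]; mark free, coalesce with adjacent free neighbors -> [0-7 ALLOC][8-9 FREE][10-13 ALLOC][14-29 FREE]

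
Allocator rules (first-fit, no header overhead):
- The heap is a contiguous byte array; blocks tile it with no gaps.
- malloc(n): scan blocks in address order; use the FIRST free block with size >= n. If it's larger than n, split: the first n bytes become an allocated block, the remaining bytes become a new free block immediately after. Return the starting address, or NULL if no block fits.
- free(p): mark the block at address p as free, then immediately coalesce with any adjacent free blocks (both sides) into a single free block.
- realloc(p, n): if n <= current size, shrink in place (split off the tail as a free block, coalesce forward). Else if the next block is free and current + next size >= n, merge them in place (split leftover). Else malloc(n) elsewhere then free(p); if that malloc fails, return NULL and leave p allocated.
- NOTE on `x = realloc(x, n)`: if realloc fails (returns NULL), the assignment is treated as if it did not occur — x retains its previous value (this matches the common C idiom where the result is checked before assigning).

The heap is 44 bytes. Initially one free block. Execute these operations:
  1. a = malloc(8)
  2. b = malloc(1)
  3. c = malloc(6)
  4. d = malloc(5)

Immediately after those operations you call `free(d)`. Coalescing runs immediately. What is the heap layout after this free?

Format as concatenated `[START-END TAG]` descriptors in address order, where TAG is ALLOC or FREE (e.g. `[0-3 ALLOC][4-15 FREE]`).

Answer: [0-7 ALLOC][8-8 ALLOC][9-14 ALLOC][15-43 FREE]

Derivation:
Op 1: a = malloc(8) -> a = 0; heap: [0-7 ALLOC][8-43 FREE]
Op 2: b = malloc(1) -> b = 8; heap: [0-7 ALLOC][8-8 ALLOC][9-43 FREE]
Op 3: c = malloc(6) -> c = 9; heap: [0-7 ALLOC][8-8 ALLOC][9-14 ALLOC][15-43 FREE]
Op 4: d = malloc(5) -> d = 15; heap: [0-7 ALLOC][8-8 ALLOC][9-14 ALLOC][15-19 ALLOC][20-43 FREE]
free(d): d = 15 -> block [15-19 ALLOC]; mark free, coalesce with adjacent free neighbors -> [0-7 ALLOC][8-8 ALLOC][9-14 ALLOC][15-43 FREE]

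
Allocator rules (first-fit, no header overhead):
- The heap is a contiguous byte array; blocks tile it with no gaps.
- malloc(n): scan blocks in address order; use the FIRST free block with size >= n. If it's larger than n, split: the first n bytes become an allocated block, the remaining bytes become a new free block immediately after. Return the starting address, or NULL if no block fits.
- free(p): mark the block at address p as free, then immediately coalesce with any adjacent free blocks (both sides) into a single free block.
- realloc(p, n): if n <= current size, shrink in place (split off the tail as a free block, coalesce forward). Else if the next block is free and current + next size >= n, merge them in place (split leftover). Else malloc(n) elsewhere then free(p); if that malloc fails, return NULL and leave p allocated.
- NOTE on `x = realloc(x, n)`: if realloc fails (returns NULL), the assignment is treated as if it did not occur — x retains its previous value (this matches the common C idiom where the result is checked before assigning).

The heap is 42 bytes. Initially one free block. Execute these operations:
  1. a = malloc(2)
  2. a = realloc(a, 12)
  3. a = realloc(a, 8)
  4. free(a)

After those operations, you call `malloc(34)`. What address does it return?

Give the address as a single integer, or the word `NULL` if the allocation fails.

Op 1: a = malloc(2) -> a = 0; heap: [0-1 ALLOC][2-41 FREE]
Op 2: a = realloc(a, 12) -> a = 0; heap: [0-11 ALLOC][12-41 FREE]
Op 3: a = realloc(a, 8) -> a = 0; heap: [0-7 ALLOC][8-41 FREE]
Op 4: free(a) -> (freed a); heap: [0-41 FREE]
malloc(34): first-fit scan over [0-41 FREE] -> 0

Answer: 0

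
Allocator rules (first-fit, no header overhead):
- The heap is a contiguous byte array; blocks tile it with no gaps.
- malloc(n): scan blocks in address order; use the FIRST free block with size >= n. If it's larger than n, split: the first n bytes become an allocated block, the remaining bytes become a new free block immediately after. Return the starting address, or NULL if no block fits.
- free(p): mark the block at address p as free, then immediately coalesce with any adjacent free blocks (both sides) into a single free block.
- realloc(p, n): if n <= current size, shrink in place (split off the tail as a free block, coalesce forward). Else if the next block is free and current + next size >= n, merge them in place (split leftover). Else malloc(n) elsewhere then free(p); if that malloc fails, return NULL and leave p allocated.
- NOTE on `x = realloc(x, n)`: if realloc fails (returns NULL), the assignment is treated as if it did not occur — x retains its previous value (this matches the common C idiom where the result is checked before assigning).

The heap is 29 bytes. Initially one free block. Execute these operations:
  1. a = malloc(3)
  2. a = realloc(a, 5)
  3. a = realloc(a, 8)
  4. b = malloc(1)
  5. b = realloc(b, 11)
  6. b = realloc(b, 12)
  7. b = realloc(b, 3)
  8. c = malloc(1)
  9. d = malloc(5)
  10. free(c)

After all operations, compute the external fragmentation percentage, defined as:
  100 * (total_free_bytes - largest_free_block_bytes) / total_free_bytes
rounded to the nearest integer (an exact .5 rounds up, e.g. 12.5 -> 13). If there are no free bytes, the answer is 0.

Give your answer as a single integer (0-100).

Answer: 8

Derivation:
Op 1: a = malloc(3) -> a = 0; heap: [0-2 ALLOC][3-28 FREE]
Op 2: a = realloc(a, 5) -> a = 0; heap: [0-4 ALLOC][5-28 FREE]
Op 3: a = realloc(a, 8) -> a = 0; heap: [0-7 ALLOC][8-28 FREE]
Op 4: b = malloc(1) -> b = 8; heap: [0-7 ALLOC][8-8 ALLOC][9-28 FREE]
Op 5: b = realloc(b, 11) -> b = 8; heap: [0-7 ALLOC][8-18 ALLOC][19-28 FREE]
Op 6: b = realloc(b, 12) -> b = 8; heap: [0-7 ALLOC][8-19 ALLOC][20-28 FREE]
Op 7: b = realloc(b, 3) -> b = 8; heap: [0-7 ALLOC][8-10 ALLOC][11-28 FREE]
Op 8: c = malloc(1) -> c = 11; heap: [0-7 ALLOC][8-10 ALLOC][11-11 ALLOC][12-28 FREE]
Op 9: d = malloc(5) -> d = 12; heap: [0-7 ALLOC][8-10 ALLOC][11-11 ALLOC][12-16 ALLOC][17-28 FREE]
Op 10: free(c) -> (freed c); heap: [0-7 ALLOC][8-10 ALLOC][11-11 FREE][12-16 ALLOC][17-28 FREE]
Free blocks: [1 12] total_free=13 largest=12 -> 100*(13-12)/13 = 100/13 ≈ 7.692 -> rounds to 8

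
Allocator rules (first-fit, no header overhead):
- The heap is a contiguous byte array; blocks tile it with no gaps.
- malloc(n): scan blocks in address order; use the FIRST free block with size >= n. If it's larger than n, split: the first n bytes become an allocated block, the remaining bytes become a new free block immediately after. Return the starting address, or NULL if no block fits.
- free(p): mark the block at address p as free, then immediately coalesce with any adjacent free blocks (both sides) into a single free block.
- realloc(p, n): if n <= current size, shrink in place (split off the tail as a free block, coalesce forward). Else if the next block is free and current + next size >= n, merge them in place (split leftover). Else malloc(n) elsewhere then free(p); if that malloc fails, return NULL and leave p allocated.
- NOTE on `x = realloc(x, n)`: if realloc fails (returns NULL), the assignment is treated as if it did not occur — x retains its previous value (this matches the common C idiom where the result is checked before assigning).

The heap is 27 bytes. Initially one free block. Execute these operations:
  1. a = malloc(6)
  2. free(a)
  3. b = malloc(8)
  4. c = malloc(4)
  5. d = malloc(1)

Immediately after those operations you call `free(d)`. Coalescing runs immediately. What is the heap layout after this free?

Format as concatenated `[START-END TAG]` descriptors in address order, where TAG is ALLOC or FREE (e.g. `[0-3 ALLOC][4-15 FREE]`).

Op 1: a = malloc(6) -> a = 0; heap: [0-5 ALLOC][6-26 FREE]
Op 2: free(a) -> (freed a); heap: [0-26 FREE]
Op 3: b = malloc(8) -> b = 0; heap: [0-7 ALLOC][8-26 FREE]
Op 4: c = malloc(4) -> c = 8; heap: [0-7 ALLOC][8-11 ALLOC][12-26 FREE]
Op 5: d = malloc(1) -> d = 12; heap: [0-7 ALLOC][8-11 ALLOC][12-12 ALLOC][13-26 FREE]
free(d): d = 12 -> block [12-12 ALLOC]; mark free, coalesce with adjacent free neighbors -> [0-7 ALLOC][8-11 ALLOC][12-26 FREE]

Answer: [0-7 ALLOC][8-11 ALLOC][12-26 FREE]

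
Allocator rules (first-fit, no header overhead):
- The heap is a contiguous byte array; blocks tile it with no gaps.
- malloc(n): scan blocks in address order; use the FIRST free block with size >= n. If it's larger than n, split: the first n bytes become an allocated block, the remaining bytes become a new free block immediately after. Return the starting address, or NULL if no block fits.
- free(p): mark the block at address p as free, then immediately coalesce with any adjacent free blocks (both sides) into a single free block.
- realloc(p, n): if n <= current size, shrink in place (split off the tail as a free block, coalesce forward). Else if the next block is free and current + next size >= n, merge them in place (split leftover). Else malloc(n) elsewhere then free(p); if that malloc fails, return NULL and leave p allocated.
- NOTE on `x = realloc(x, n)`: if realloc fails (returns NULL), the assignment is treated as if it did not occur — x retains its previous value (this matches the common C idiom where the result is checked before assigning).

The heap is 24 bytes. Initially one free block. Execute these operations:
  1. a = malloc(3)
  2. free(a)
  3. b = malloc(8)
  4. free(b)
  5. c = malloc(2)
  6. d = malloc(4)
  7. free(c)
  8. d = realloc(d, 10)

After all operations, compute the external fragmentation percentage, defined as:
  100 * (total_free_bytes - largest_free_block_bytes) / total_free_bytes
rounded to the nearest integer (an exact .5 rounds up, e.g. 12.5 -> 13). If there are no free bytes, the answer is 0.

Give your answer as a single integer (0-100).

Answer: 14

Derivation:
Op 1: a = malloc(3) -> a = 0; heap: [0-2 ALLOC][3-23 FREE]
Op 2: free(a) -> (freed a); heap: [0-23 FREE]
Op 3: b = malloc(8) -> b = 0; heap: [0-7 ALLOC][8-23 FREE]
Op 4: free(b) -> (freed b); heap: [0-23 FREE]
Op 5: c = malloc(2) -> c = 0; heap: [0-1 ALLOC][2-23 FREE]
Op 6: d = malloc(4) -> d = 2; heap: [0-1 ALLOC][2-5 ALLOC][6-23 FREE]
Op 7: free(c) -> (freed c); heap: [0-1 FREE][2-5 ALLOC][6-23 FREE]
Op 8: d = realloc(d, 10) -> d = 2; heap: [0-1 FREE][2-11 ALLOC][12-23 FREE]
Free blocks: [2 12] total_free=14 largest=12 -> 100*(14-12)/14 = 200/14 ≈ 14.286 -> rounds to 14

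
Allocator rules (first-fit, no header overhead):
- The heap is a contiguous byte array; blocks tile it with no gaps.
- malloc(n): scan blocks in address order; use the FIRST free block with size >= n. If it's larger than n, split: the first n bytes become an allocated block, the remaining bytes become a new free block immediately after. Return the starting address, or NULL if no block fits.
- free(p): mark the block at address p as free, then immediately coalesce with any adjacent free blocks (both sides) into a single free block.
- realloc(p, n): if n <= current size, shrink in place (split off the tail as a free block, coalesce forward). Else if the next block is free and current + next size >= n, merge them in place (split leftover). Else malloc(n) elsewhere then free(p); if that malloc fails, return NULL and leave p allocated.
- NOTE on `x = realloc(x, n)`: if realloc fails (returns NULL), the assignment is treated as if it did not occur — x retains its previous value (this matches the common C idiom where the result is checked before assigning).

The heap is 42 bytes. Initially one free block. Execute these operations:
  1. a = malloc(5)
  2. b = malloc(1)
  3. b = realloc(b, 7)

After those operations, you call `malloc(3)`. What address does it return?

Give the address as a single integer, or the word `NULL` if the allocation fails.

Op 1: a = malloc(5) -> a = 0; heap: [0-4 ALLOC][5-41 FREE]
Op 2: b = malloc(1) -> b = 5; heap: [0-4 ALLOC][5-5 ALLOC][6-41 FREE]
Op 3: b = realloc(b, 7) -> b = 5; heap: [0-4 ALLOC][5-11 ALLOC][12-41 FREE]
malloc(3): first-fit scan over [0-4 ALLOC][5-11 ALLOC][12-41 FREE] -> 12

Answer: 12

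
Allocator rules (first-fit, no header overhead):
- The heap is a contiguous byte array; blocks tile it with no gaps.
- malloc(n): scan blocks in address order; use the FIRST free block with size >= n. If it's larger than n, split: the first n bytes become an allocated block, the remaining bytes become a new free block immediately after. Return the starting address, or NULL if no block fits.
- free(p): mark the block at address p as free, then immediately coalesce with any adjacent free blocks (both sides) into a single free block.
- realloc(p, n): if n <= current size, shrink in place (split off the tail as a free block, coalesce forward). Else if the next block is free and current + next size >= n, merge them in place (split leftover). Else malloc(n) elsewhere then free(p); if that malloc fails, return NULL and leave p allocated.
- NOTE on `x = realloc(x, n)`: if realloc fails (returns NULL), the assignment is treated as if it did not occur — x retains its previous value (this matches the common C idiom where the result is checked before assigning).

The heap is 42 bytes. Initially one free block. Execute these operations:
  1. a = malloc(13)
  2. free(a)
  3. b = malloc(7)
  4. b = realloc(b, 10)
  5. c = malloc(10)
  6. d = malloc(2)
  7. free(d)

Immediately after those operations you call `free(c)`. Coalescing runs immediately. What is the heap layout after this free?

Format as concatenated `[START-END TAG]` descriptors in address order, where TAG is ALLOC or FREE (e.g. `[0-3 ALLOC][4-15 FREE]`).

Op 1: a = malloc(13) -> a = 0; heap: [0-12 ALLOC][13-41 FREE]
Op 2: free(a) -> (freed a); heap: [0-41 FREE]
Op 3: b = malloc(7) -> b = 0; heap: [0-6 ALLOC][7-41 FREE]
Op 4: b = realloc(b, 10) -> b = 0; heap: [0-9 ALLOC][10-41 FREE]
Op 5: c = malloc(10) -> c = 10; heap: [0-9 ALLOC][10-19 ALLOC][20-41 FREE]
Op 6: d = malloc(2) -> d = 20; heap: [0-9 ALLOC][10-19 ALLOC][20-21 ALLOC][22-41 FREE]
Op 7: free(d) -> (freed d); heap: [0-9 ALLOC][10-19 ALLOC][20-41 FREE]
free(c): c = 10 -> block [10-19 ALLOC]; mark free, coalesce with adjacent free neighbors -> [0-9 ALLOC][10-41 FREE]

Answer: [0-9 ALLOC][10-41 FREE]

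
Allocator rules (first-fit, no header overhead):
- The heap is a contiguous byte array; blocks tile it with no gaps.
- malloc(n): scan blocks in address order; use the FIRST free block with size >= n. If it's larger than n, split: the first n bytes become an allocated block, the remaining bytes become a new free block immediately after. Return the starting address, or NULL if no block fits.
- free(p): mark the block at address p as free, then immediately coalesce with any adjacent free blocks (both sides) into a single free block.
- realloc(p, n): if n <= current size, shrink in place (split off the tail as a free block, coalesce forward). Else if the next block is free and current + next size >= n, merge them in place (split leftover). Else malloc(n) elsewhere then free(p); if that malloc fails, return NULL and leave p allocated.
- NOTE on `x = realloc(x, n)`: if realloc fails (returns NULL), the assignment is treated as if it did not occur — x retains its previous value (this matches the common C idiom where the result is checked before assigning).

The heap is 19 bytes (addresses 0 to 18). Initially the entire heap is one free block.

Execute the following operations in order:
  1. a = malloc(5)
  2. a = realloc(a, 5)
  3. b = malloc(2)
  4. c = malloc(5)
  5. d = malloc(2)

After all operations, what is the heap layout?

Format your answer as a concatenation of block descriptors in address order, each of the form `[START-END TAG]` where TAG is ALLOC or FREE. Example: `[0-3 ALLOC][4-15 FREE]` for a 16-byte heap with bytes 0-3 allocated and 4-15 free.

Op 1: a = malloc(5) -> a = 0; heap: [0-4 ALLOC][5-18 FREE]
Op 2: a = realloc(a, 5) -> a = 0; heap: [0-4 ALLOC][5-18 FREE]
Op 3: b = malloc(2) -> b = 5; heap: [0-4 ALLOC][5-6 ALLOC][7-18 FREE]
Op 4: c = malloc(5) -> c = 7; heap: [0-4 ALLOC][5-6 ALLOC][7-11 ALLOC][12-18 FREE]
Op 5: d = malloc(2) -> d = 12; heap: [0-4 ALLOC][5-6 ALLOC][7-11 ALLOC][12-13 ALLOC][14-18 FREE]

Answer: [0-4 ALLOC][5-6 ALLOC][7-11 ALLOC][12-13 ALLOC][14-18 FREE]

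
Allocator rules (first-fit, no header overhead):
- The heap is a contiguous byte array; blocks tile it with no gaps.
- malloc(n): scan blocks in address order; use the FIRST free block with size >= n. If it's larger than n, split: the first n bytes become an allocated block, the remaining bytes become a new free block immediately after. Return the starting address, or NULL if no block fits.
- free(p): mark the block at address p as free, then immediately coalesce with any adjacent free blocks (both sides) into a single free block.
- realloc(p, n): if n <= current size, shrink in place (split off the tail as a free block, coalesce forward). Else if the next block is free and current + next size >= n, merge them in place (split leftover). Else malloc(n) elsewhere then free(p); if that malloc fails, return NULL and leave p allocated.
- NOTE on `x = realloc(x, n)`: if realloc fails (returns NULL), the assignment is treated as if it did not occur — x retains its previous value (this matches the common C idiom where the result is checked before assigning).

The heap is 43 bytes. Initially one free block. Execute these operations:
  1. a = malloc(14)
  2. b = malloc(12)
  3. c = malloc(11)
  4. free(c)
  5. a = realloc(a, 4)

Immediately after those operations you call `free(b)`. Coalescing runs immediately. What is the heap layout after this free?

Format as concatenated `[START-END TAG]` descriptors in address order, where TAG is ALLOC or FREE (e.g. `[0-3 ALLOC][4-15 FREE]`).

Answer: [0-3 ALLOC][4-42 FREE]

Derivation:
Op 1: a = malloc(14) -> a = 0; heap: [0-13 ALLOC][14-42 FREE]
Op 2: b = malloc(12) -> b = 14; heap: [0-13 ALLOC][14-25 ALLOC][26-42 FREE]
Op 3: c = malloc(11) -> c = 26; heap: [0-13 ALLOC][14-25 ALLOC][26-36 ALLOC][37-42 FREE]
Op 4: free(c) -> (freed c); heap: [0-13 ALLOC][14-25 ALLOC][26-42 FREE]
Op 5: a = realloc(a, 4) -> a = 0; heap: [0-3 ALLOC][4-13 FREE][14-25 ALLOC][26-42 FREE]
free(b): b = 14 -> block [14-25 ALLOC]; mark free, coalesce with adjacent free neighbors -> [0-3 ALLOC][4-42 FREE]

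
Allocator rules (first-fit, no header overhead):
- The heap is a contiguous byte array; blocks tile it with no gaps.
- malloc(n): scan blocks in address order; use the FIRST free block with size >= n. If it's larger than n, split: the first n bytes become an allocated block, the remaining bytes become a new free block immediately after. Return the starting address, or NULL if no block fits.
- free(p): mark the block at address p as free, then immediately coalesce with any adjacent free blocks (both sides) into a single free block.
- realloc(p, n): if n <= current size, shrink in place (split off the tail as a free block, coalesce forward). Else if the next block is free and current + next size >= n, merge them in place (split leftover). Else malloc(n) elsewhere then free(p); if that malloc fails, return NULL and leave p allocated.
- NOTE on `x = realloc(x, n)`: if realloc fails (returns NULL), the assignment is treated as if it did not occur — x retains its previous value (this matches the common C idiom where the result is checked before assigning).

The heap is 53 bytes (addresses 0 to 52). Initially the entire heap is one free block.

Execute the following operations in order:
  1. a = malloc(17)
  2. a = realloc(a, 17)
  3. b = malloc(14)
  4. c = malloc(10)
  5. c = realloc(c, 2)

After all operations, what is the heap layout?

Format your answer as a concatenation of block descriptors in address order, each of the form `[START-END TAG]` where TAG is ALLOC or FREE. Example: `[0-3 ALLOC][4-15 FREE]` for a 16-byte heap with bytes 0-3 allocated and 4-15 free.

Answer: [0-16 ALLOC][17-30 ALLOC][31-32 ALLOC][33-52 FREE]

Derivation:
Op 1: a = malloc(17) -> a = 0; heap: [0-16 ALLOC][17-52 FREE]
Op 2: a = realloc(a, 17) -> a = 0; heap: [0-16 ALLOC][17-52 FREE]
Op 3: b = malloc(14) -> b = 17; heap: [0-16 ALLOC][17-30 ALLOC][31-52 FREE]
Op 4: c = malloc(10) -> c = 31; heap: [0-16 ALLOC][17-30 ALLOC][31-40 ALLOC][41-52 FREE]
Op 5: c = realloc(c, 2) -> c = 31; heap: [0-16 ALLOC][17-30 ALLOC][31-32 ALLOC][33-52 FREE]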